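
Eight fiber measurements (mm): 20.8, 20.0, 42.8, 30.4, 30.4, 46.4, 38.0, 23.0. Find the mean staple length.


Formula: Mean = sum of lengths / count
Sum = 20.8 + 20.0 + 42.8 + 30.4 + 30.4 + 46.4 + 38.0 + 23.0
Sum = 251.8 mm
Mean = 251.8 / 8 = 31.48 mm

31.48 mm


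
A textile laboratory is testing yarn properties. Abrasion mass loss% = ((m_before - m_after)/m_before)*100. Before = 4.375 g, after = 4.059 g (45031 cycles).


Formula: Mass loss% = ((m_before - m_after) / m_before) * 100
Step 1: Mass loss = 4.375 - 4.059 = 0.316 g
Step 2: Ratio = 0.316 / 4.375 = 0.0722286
Step 3: Mass loss% = 0.0722286 * 100 = 7.22286% ≈ 7.22%

7.22%


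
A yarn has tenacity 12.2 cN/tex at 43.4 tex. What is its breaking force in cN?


Formula: Breaking force = Tenacity * Linear density
F = 12.2 cN/tex * 43.4 tex
F = 529.48 cN

529.48 cN


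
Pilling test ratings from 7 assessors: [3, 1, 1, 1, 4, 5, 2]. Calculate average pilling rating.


Formula: Mean = sum / count
Sum = 3 + 1 + 1 + 1 + 4 + 5 + 2 = 17
Mean = 17 / 7 = 2.4

2.4


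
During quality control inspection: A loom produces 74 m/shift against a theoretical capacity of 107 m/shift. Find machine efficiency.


Formula: Efficiency% = (Actual output / Theoretical output) * 100
Efficiency% = (74 / 107) * 100
Efficiency% = 0.691589 * 100 = 69.1589% ≈ 69.2%

69.2%


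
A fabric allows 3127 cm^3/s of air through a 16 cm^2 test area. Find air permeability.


Formula: Air Permeability = Airflow / Test Area
AP = 3127 cm^3/s / 16 cm^2
AP = 195.4 cm^3/s/cm^2

195.4 cm^3/s/cm^2


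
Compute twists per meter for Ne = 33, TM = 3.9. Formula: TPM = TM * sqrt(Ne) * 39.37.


Formula: TPM = TM * sqrt(Ne) * 39.37
Step 1: sqrt(Ne) = sqrt(33) = 5.7446
Step 2: TM * sqrt(Ne) = 3.9 * 5.7446 = 22.4039
Step 3: TPM = 22.4039 * 39.37 = 882 twists/m

882 twists/m


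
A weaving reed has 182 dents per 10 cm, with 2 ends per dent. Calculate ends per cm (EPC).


Formula: EPC = (dents per 10 cm * ends per dent) / 10
Step 1: Total ends per 10 cm = 182 * 2 = 364
Step 2: EPC = 364 / 10 = 36.4 ends/cm

36.4 ends/cm


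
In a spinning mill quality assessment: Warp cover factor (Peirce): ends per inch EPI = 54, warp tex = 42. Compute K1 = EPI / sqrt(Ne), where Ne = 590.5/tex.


Formula: K1 = EPI / sqrt(Ne), with Ne = 590.5 / tex_warp
Step 1: Ne = 590.5 / 42 = 14.06
Step 2: sqrt(Ne) = sqrt(14.06) = 3.7497
Step 3: K1 = 54 / 3.7497 = 14.4

14.4


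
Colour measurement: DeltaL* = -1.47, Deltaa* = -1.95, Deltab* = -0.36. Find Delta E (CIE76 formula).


Formula: Delta E = sqrt(dL*^2 + da*^2 + db*^2)
Step 1: dL*^2 = (-1.47)^2 = 2.1609
Step 2: da*^2 = (-1.95)^2 = 3.8025
Step 3: db*^2 = (-0.36)^2 = 0.1296
Step 4: Sum = 2.1609 + 3.8025 + 0.1296 = 6.093
Step 5: Delta E = sqrt(6.093) = 2.47

2.47 Delta E


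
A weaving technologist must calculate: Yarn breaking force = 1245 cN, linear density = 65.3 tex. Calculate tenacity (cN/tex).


Formula: Tenacity = Breaking force / Linear density
Tenacity = 1245 cN / 65.3 tex
Tenacity = 19.07 cN/tex

19.07 cN/tex


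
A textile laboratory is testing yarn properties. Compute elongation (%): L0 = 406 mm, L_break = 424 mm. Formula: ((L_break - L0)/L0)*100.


Formula: Elongation (%) = ((L_break - L0) / L0) * 100
Step 1: Extension = 424 - 406 = 18 mm
Step 2: Elongation = (18 / 406) * 100
Step 3: Elongation = 0.044335 * 100 = 4.4335% ≈ 4.4%

4.4%


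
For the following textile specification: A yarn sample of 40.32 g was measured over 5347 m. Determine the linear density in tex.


Formula: Tex = (mass_g / length_m) * 1000
Substituting: Tex = (40.32 / 5347) * 1000
Intermediate: 40.32 / 5347 = 0.00754068 g/m
Tex = 0.00754068 * 1000 = 7.54 tex

7.54 tex


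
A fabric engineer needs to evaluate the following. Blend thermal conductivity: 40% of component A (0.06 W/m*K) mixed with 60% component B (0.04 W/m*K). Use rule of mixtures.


Formula: Blend property = (fraction_A * property_A) + (fraction_B * property_B)
Step 1: Contribution A = 40/100 * 0.06 W/m*K = 0.024 W/m*K
Step 2: Contribution B = 60/100 * 0.04 W/m*K = 0.024 W/m*K
Step 3: Blend thermal conductivity = 0.024 + 0.024 = 0.048 W/m*K

0.048 W/m*K


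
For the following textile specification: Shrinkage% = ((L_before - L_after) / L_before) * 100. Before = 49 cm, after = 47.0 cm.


Formula: Shrinkage% = ((L_before - L_after) / L_before) * 100
Step 1: Shrinkage = 49 - 47.0 = 2.0 cm
Step 2: Shrinkage% = (2.0 / 49) * 100
Step 3: Shrinkage% = 0.040816 * 100 = 4.0816% ≈ 4.1%

4.1%


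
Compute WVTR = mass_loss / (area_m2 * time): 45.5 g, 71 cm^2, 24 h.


Formula: WVTR = mass_loss / (area * time)
Step 1: Convert area: 71 cm^2 = 0.0071 m^2
Step 2: WVTR = 45.5 g / (0.0071 m^2 * 24 h)
Step 3: WVTR = 45.5 / 0.1704 = 267.0 g/m^2/h

267.0 g/m^2/h


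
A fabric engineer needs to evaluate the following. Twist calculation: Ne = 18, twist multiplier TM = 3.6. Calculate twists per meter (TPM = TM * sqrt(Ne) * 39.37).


Formula: TPM = TM * sqrt(Ne) * 39.37
Step 1: sqrt(Ne) = sqrt(18) = 4.2426
Step 2: TM * sqrt(Ne) = 3.6 * 4.2426 = 15.2734
Step 3: TPM = 15.2734 * 39.37 = 601 twists/m

601 twists/m


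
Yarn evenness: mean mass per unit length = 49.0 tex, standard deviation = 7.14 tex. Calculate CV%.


Formula: CV% = (standard deviation / mean) * 100
Step 1: Ratio = 7.14 / 49.0 = 0.145714
Step 2: CV% = 0.145714 * 100 = 14.5714% ≈ 14.6%

14.6%


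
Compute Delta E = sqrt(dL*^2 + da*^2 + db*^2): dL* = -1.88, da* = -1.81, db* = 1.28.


Formula: Delta E = sqrt(dL*^2 + da*^2 + db*^2)
Step 1: dL*^2 = (-1.88)^2 = 3.5344
Step 2: da*^2 = (-1.81)^2 = 3.2761
Step 3: db*^2 = 1.28^2 = 1.6384
Step 4: Sum = 3.5344 + 3.2761 + 1.6384 = 8.4489
Step 5: Delta E = sqrt(8.4489) = 2.91

2.91 Delta E


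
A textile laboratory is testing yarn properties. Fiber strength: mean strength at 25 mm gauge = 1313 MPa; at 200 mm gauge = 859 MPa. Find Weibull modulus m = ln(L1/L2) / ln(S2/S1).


Formula: m = ln(L1/L2) / ln(S2/S1)
Step 1: ln(L1/L2) = ln(25/200) = -2.07944
Step 2: S2/S1 = 859/1313 = 0.65423
Step 3: ln(S2/S1) = ln(0.65423) = -0.42430
Step 4: m = -2.07944 / -0.42430 = 4.90

4.90 (Weibull m)


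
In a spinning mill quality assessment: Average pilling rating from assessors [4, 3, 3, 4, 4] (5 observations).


Formula: Mean = sum / count
Sum = 4 + 3 + 3 + 4 + 4 = 18
Mean = 18 / 5 = 3.6

3.6


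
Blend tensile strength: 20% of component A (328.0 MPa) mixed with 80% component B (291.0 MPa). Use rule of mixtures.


Formula: Blend property = (fraction_A * property_A) + (fraction_B * property_B)
Step 1: Contribution A = 20/100 * 328.0 MPa = 65.6 MPa
Step 2: Contribution B = 80/100 * 291.0 MPa = 232.8 MPa
Step 3: Blend tensile strength = 65.6 + 232.8 = 298.4 MPa

298.4 MPa


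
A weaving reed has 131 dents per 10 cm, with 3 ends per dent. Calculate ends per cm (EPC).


Formula: EPC = (dents per 10 cm * ends per dent) / 10
Step 1: Total ends per 10 cm = 131 * 3 = 393
Step 2: EPC = 393 / 10 = 39.3 ends/cm

39.3 ends/cm


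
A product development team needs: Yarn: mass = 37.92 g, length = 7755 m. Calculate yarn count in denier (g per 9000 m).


Formula: den = (mass_g / length_m) * 9000
Substituting: den = (37.92 / 7755) * 9000
Intermediate: 37.92 / 7755 = 0.00488975 g/m
den = 0.00488975 * 9000 = 44.0 denier

44.0 denier


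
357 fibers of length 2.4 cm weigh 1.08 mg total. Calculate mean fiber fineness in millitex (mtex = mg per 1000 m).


Formula: fineness (mtex) = mass (mg) / total length (km) = (mass_mg / total_length_m) * 1000
Step 1: Convert fiber length: 2.4 cm = 0.024 m
Step 2: Total fiber length = 357 * 0.024 = 8.568 m
Step 3: Linear density = 1.08 mg / 8.568 m = 0.1261 mg/m
Step 4: fineness = 0.1261 * 1000 = 126.1 mtex

126.1 mtex


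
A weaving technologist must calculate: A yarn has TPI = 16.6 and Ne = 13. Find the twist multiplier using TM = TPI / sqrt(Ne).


Formula: TM = TPI / sqrt(Ne)
Step 1: sqrt(Ne) = sqrt(13) = 3.6056
Step 2: TM = 16.6 / 3.6056 = 4.60

4.60 TM


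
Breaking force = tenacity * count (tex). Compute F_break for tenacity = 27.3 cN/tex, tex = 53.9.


Formula: Breaking force = Tenacity * Linear density
F = 27.3 cN/tex * 53.9 tex
F = 1471.47 cN

1471.47 cN


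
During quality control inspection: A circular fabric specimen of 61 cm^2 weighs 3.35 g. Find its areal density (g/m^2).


Formula: GSM = mass_g / area_m2
Step 1: Convert area: 61 cm^2 = 61 / 10000 = 0.0061 m^2
Step 2: GSM = 3.35 g / 0.0061 m^2 = 549.2 g/m^2

549.2 g/m^2


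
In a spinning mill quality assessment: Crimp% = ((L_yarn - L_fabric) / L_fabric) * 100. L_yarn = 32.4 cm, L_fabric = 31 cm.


Formula: Crimp% = ((L_yarn - L_fabric) / L_fabric) * 100
Step 1: Extension = 32.4 - 31 = 1.4 cm
Step 2: Crimp% = (1.4 / 31) * 100
Step 3: Crimp% = 0.045161 * 100 = 4.5161% ≈ 4.5%

4.5%


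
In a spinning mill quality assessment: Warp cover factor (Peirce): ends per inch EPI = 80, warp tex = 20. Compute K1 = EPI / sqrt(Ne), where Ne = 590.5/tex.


Formula: K1 = EPI / sqrt(Ne), with Ne = 590.5 / tex_warp
Step 1: Ne = 590.5 / 20 = 29.525
Step 2: sqrt(Ne) = sqrt(29.525) = 5.4337
Step 3: K1 = 80 / 5.4337 = 14.7

14.7


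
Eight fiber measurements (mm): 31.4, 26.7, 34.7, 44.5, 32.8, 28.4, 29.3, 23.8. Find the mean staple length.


Formula: Mean = sum of lengths / count
Sum = 31.4 + 26.7 + 34.7 + 44.5 + 32.8 + 28.4 + 29.3 + 23.8
Sum = 251.6 mm
Mean = 251.6 / 8 = 31.45 mm

31.45 mm


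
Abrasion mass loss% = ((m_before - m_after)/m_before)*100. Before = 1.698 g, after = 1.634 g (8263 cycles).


Formula: Mass loss% = ((m_before - m_after) / m_before) * 100
Step 1: Mass loss = 1.698 - 1.634 = 0.064 g
Step 2: Ratio = 0.064 / 1.698 = 0.0376914
Step 3: Mass loss% = 0.0376914 * 100 = 3.76914% ≈ 3.77%

3.77%


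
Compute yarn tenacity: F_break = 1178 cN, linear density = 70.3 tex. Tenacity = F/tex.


Formula: Tenacity = Breaking force / Linear density
Tenacity = 1178 cN / 70.3 tex
Tenacity = 16.76 cN/tex

16.76 cN/tex


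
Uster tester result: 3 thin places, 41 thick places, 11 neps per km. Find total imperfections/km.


Formula: Total = thin places + thick places + neps
Total = 3 + 41 + 11
Total = 55 imperfections/km

55 imperfections/km


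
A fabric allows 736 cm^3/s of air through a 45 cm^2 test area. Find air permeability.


Formula: Air Permeability = Airflow / Test Area
AP = 736 cm^3/s / 45 cm^2
AP = 16.4 cm^3/s/cm^2

16.4 cm^3/s/cm^2


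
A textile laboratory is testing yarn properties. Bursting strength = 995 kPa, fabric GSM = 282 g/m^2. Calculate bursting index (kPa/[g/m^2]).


Formula: Bursting Index = Bursting Strength / Fabric GSM
BI = 995 kPa / 282 g/m^2
BI = 3.528 kPa/(g/m^2)

3.528 kPa/(g/m^2)


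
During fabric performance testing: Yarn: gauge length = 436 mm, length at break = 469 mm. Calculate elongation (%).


Formula: Elongation (%) = ((L_break - L0) / L0) * 100
Step 1: Extension = 469 - 436 = 33 mm
Step 2: Elongation = (33 / 436) * 100
Step 3: Elongation = 0.075688 * 100 = 7.5688% ≈ 7.6%

7.6%


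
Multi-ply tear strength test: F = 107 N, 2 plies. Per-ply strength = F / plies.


Formula: Per-ply strength = Total force / Number of plies
Per-ply = 107 N / 2
Per-ply = 53.5 N

53.5 N


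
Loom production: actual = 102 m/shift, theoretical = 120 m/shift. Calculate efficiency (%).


Formula: Efficiency% = (Actual output / Theoretical output) * 100
Efficiency% = (102 / 120) * 100
Efficiency% = 0.85 * 100 = 85.0%

85.0%


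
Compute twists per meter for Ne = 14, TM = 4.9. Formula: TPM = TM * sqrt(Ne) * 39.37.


Formula: TPM = TM * sqrt(Ne) * 39.37
Step 1: sqrt(Ne) = sqrt(14) = 3.7417
Step 2: TM * sqrt(Ne) = 4.9 * 3.7417 = 18.3343
Step 3: TPM = 18.3343 * 39.37 = 722 twists/m

722 twists/m


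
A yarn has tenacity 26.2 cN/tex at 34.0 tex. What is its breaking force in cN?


Formula: Breaking force = Tenacity * Linear density
F = 26.2 cN/tex * 34.0 tex
F = 890.80 cN

890.80 cN


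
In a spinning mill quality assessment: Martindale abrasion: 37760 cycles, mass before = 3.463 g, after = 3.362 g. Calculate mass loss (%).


Formula: Mass loss% = ((m_before - m_after) / m_before) * 100
Step 1: Mass loss = 3.463 - 3.362 = 0.101 g
Step 2: Ratio = 0.101 / 3.463 = 0.0291655
Step 3: Mass loss% = 0.0291655 * 100 = 2.91655% ≈ 2.92%

2.92%


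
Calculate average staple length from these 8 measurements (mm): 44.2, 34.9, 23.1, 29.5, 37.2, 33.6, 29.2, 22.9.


Formula: Mean = sum of lengths / count
Sum = 44.2 + 34.9 + 23.1 + 29.5 + 37.2 + 33.6 + 29.2 + 22.9
Sum = 254.6 mm
Mean = 254.6 / 8 = 31.83 mm

31.83 mm


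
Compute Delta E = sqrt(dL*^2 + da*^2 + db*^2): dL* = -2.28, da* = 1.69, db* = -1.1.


Formula: Delta E = sqrt(dL*^2 + da*^2 + db*^2)
Step 1: dL*^2 = (-2.28)^2 = 5.1984
Step 2: da*^2 = 1.69^2 = 2.8561
Step 3: db*^2 = (-1.1)^2 = 1.21
Step 4: Sum = 5.1984 + 2.8561 + 1.21 = 9.2645
Step 5: Delta E = sqrt(9.2645) = 3.04

3.04 Delta E


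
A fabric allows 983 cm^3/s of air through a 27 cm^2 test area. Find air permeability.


Formula: Air Permeability = Airflow / Test Area
AP = 983 cm^3/s / 27 cm^2
AP = 36.4 cm^3/s/cm^2

36.4 cm^3/s/cm^2


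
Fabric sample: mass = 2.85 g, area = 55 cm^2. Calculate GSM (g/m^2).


Formula: GSM = mass_g / area_m2
Step 1: Convert area: 55 cm^2 = 55 / 10000 = 0.0055 m^2
Step 2: GSM = 2.85 g / 0.0055 m^2 = 518.2 g/m^2

518.2 g/m^2


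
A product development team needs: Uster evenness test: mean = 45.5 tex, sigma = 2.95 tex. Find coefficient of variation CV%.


Formula: CV% = (standard deviation / mean) * 100
Step 1: Ratio = 2.95 / 45.5 = 0.064835
Step 2: CV% = 0.064835 * 100 = 6.4835% ≈ 6.5%

6.5%


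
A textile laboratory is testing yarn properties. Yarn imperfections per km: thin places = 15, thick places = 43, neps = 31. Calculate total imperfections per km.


Formula: Total = thin places + thick places + neps
Total = 15 + 43 + 31
Total = 89 imperfections/km

89 imperfections/km


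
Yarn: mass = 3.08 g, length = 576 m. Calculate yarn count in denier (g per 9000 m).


Formula: den = (mass_g / length_m) * 9000
Substituting: den = (3.08 / 576) * 9000
Intermediate: 3.08 / 576 = 0.00534722 g/m
den = 0.00534722 * 9000 = 48.1 denier

48.1 denier


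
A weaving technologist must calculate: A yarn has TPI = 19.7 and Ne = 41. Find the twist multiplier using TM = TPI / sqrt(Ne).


Formula: TM = TPI / sqrt(Ne)
Step 1: sqrt(Ne) = sqrt(41) = 6.4031
Step 2: TM = 19.7 / 6.4031 = 3.08

3.08 TM


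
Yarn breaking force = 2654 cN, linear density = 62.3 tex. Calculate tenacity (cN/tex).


Formula: Tenacity = Breaking force / Linear density
Tenacity = 2654 cN / 62.3 tex
Tenacity = 42.60 cN/tex

42.60 cN/tex


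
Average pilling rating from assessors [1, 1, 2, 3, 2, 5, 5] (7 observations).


Formula: Mean = sum / count
Sum = 1 + 1 + 2 + 3 + 2 + 5 + 5 = 19
Mean = 19 / 7 = 2.7

2.7


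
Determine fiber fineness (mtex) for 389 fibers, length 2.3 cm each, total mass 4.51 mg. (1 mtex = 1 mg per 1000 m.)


Formula: fineness (mtex) = mass (mg) / total length (km) = (mass_mg / total_length_m) * 1000
Step 1: Convert fiber length: 2.3 cm = 0.023 m
Step 2: Total fiber length = 389 * 0.023 = 8.947 m
Step 3: Linear density = 4.51 mg / 8.947 m = 0.5041 mg/m
Step 4: fineness = 0.5041 * 1000 = 504.1 mtex

504.1 mtex


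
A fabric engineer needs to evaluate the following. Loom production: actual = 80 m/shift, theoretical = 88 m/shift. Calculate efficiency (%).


Formula: Efficiency% = (Actual output / Theoretical output) * 100
Efficiency% = (80 / 88) * 100
Efficiency% = 0.909091 * 100 = 90.9091% ≈ 90.9%

90.9%


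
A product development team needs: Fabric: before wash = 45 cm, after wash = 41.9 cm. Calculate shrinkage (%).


Formula: Shrinkage% = ((L_before - L_after) / L_before) * 100
Step 1: Shrinkage = 45 - 41.9 = 3.1 cm
Step 2: Shrinkage% = (3.1 / 45) * 100
Step 3: Shrinkage% = 0.068889 * 100 = 6.8889% ≈ 6.9%

6.9%


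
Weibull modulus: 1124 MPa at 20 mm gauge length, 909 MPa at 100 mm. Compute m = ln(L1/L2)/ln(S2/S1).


Formula: m = ln(L1/L2) / ln(S2/S1)
Step 1: ln(L1/L2) = ln(20/100) = -1.60944
Step 2: S2/S1 = 909/1124 = 0.80872
Step 3: ln(S2/S1) = ln(0.80872) = -0.21230
Step 4: m = -1.60944 / -0.21230 = 7.58

7.58 (Weibull m)


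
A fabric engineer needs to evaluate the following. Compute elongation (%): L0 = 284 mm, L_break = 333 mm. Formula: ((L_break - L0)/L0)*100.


Formula: Elongation (%) = ((L_break - L0) / L0) * 100
Step 1: Extension = 333 - 284 = 49 mm
Step 2: Elongation = (49 / 284) * 100
Step 3: Elongation = 0.172535 * 100 = 17.2535% ≈ 17.3%

17.3%


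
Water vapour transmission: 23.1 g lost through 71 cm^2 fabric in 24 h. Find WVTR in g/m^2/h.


Formula: WVTR = mass_loss / (area * time)
Step 1: Convert area: 71 cm^2 = 0.0071 m^2
Step 2: WVTR = 23.1 g / (0.0071 m^2 * 24 h)
Step 3: WVTR = 23.1 / 0.1704 = 135.6 g/m^2/h

135.6 g/m^2/h


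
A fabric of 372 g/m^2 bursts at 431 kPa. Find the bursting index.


Formula: Bursting Index = Bursting Strength / Fabric GSM
BI = 431 kPa / 372 g/m^2
BI = 1.159 kPa/(g/m^2)

1.159 kPa/(g/m^2)


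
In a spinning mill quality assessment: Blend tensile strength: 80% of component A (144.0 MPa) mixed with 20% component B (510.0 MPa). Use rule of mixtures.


Formula: Blend property = (fraction_A * property_A) + (fraction_B * property_B)
Step 1: Contribution A = 80/100 * 144.0 MPa = 115.2 MPa
Step 2: Contribution B = 20/100 * 510.0 MPa = 102.0 MPa
Step 3: Blend tensile strength = 115.2 + 102.0 = 217.2 MPa

217.2 MPa


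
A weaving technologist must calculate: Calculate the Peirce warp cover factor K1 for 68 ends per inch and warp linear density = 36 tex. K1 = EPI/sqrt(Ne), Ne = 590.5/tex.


Formula: K1 = EPI / sqrt(Ne), with Ne = 590.5 / tex_warp
Step 1: Ne = 590.5 / 36 = 16.403
Step 2: sqrt(Ne) = sqrt(16.403) = 4.0501
Step 3: K1 = 68 / 4.0501 = 16.8

16.8


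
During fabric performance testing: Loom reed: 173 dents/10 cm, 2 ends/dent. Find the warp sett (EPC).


Formula: EPC = (dents per 10 cm * ends per dent) / 10
Step 1: Total ends per 10 cm = 173 * 2 = 346
Step 2: EPC = 346 / 10 = 34.6 ends/cm

34.6 ends/cm


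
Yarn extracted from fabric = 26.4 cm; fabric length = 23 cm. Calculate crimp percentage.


Formula: Crimp% = ((L_yarn - L_fabric) / L_fabric) * 100
Step 1: Extension = 26.4 - 23 = 3.4 cm
Step 2: Crimp% = (3.4 / 23) * 100
Step 3: Crimp% = 0.147826 * 100 = 14.7826% ≈ 14.8%

14.8%


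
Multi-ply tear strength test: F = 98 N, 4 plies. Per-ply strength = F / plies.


Formula: Per-ply strength = Total force / Number of plies
Per-ply = 98 N / 4
Per-ply = 24.5 N

24.5 N


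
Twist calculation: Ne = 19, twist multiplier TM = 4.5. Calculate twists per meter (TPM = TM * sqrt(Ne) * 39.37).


Formula: TPM = TM * sqrt(Ne) * 39.37
Step 1: sqrt(Ne) = sqrt(19) = 4.3589
Step 2: TM * sqrt(Ne) = 4.5 * 4.3589 = 19.6151
Step 3: TPM = 19.6151 * 39.37 = 772 twists/m

772 twists/m


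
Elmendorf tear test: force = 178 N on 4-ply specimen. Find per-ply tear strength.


Formula: Per-ply strength = Total force / Number of plies
Per-ply = 178 N / 4
Per-ply = 44.5 N

44.5 N


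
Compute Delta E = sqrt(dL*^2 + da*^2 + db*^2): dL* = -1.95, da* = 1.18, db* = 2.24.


Formula: Delta E = sqrt(dL*^2 + da*^2 + db*^2)
Step 1: dL*^2 = (-1.95)^2 = 3.8025
Step 2: da*^2 = 1.18^2 = 1.3924
Step 3: db*^2 = 2.24^2 = 5.0176
Step 4: Sum = 3.8025 + 1.3924 + 5.0176 = 10.2125
Step 5: Delta E = sqrt(10.2125) = 3.2

3.2 Delta E


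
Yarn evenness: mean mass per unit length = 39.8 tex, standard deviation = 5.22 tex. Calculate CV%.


Formula: CV% = (standard deviation / mean) * 100
Step 1: Ratio = 5.22 / 39.8 = 0.131156
Step 2: CV% = 0.131156 * 100 = 13.1156% ≈ 13.1%

13.1%


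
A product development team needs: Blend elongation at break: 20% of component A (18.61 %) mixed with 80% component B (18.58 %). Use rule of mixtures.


Formula: Blend property = (fraction_A * property_A) + (fraction_B * property_B)
Step 1: Contribution A = 20/100 * 18.61 % = 3.722 %
Step 2: Contribution B = 80/100 * 18.58 % = 14.864 %
Step 3: Blend elongation at break = 3.722 + 14.864 = 18.586 %

18.586 %


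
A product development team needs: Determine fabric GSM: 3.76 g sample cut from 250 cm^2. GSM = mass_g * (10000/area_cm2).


Formula: GSM = mass_g / area_m2
Step 1: Convert area: 250 cm^2 = 250 / 10000 = 0.025 m^2
Step 2: GSM = 3.76 g / 0.025 m^2 = 150.4 g/m^2

150.4 g/m^2


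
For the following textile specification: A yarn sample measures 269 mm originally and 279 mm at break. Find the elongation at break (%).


Formula: Elongation (%) = ((L_break - L0) / L0) * 100
Step 1: Extension = 279 - 269 = 10 mm
Step 2: Elongation = (10 / 269) * 100
Step 3: Elongation = 0.037175 * 100 = 3.7175% ≈ 3.7%

3.7%


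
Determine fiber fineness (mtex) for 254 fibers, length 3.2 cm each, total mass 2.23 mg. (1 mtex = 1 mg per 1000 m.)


Formula: fineness (mtex) = mass (mg) / total length (km) = (mass_mg / total_length_m) * 1000
Step 1: Convert fiber length: 3.2 cm = 0.032 m
Step 2: Total fiber length = 254 * 0.032 = 8.128 m
Step 3: Linear density = 2.23 mg / 8.128 m = 0.2744 mg/m
Step 4: fineness = 0.2744 * 1000 = 274.4 mtex

274.4 mtex


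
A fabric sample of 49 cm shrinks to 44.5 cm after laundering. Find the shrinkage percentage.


Formula: Shrinkage% = ((L_before - L_after) / L_before) * 100
Step 1: Shrinkage = 49 - 44.5 = 4.5 cm
Step 2: Shrinkage% = (4.5 / 49) * 100
Step 3: Shrinkage% = 0.091837 * 100 = 9.1837% ≈ 9.2%

9.2%


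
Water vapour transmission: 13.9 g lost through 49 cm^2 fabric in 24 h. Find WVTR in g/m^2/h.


Formula: WVTR = mass_loss / (area * time)
Step 1: Convert area: 49 cm^2 = 0.0049 m^2
Step 2: WVTR = 13.9 g / (0.0049 m^2 * 24 h)
Step 3: WVTR = 13.9 / 0.1176 = 118.2 g/m^2/h

118.2 g/m^2/h


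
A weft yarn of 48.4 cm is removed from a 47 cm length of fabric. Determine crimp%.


Formula: Crimp% = ((L_yarn - L_fabric) / L_fabric) * 100
Step 1: Extension = 48.4 - 47 = 1.4 cm
Step 2: Crimp% = (1.4 / 47) * 100
Step 3: Crimp% = 0.029787 * 100 = 2.9787% ≈ 3.0%

3.0%


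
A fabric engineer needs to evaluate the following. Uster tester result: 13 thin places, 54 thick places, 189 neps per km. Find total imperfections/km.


Formula: Total = thin places + thick places + neps
Total = 13 + 54 + 189
Total = 256 imperfections/km

256 imperfections/km


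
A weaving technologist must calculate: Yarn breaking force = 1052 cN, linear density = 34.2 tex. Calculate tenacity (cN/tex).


Formula: Tenacity = Breaking force / Linear density
Tenacity = 1052 cN / 34.2 tex
Tenacity = 30.76 cN/tex

30.76 cN/tex


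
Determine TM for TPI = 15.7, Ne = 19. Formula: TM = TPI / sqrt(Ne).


Formula: TM = TPI / sqrt(Ne)
Step 1: sqrt(Ne) = sqrt(19) = 4.3589
Step 2: TM = 15.7 / 4.3589 = 3.60

3.60 TM


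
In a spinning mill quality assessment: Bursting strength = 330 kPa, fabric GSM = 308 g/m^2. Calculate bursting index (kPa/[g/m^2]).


Formula: Bursting Index = Bursting Strength / Fabric GSM
BI = 330 kPa / 308 g/m^2
BI = 1.071 kPa/(g/m^2)

1.071 kPa/(g/m^2)


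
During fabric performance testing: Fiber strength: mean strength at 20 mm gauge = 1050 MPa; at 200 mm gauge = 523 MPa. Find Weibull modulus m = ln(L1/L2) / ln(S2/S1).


Formula: m = ln(L1/L2) / ln(S2/S1)
Step 1: ln(L1/L2) = ln(20/200) = -2.30259
Step 2: S2/S1 = 523/1050 = 0.4981
Step 3: ln(S2/S1) = ln(0.4981) = -0.69695
Step 4: m = -2.30259 / -0.69695 = 3.30

3.30 (Weibull m)


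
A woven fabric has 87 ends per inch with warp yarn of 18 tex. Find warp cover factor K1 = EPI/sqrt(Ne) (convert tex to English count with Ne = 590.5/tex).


Formula: K1 = EPI / sqrt(Ne), with Ne = 590.5 / tex_warp
Step 1: Ne = 590.5 / 18 = 32.806
Step 2: sqrt(Ne) = sqrt(32.806) = 5.7277
Step 3: K1 = 87 / 5.7277 = 15.2

15.2


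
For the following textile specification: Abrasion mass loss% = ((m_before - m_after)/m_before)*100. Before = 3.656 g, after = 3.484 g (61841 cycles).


Formula: Mass loss% = ((m_before - m_after) / m_before) * 100
Step 1: Mass loss = 3.656 - 3.484 = 0.172 g
Step 2: Ratio = 0.172 / 3.656 = 0.047046
Step 3: Mass loss% = 0.047046 * 100 = 4.7046% ≈ 4.70%

4.70%


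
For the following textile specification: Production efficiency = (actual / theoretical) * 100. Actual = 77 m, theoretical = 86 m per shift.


Formula: Efficiency% = (Actual output / Theoretical output) * 100
Efficiency% = (77 / 86) * 100
Efficiency% = 0.895349 * 100 = 89.5349% ≈ 89.5%

89.5%


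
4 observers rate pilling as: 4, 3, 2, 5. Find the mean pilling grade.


Formula: Mean = sum / count
Sum = 4 + 3 + 2 + 5 = 14
Mean = 14 / 4 = 3.5

3.5


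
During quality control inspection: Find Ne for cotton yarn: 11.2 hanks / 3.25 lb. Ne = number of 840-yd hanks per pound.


Formula: Ne = hanks / mass_lb
Substituting: Ne = 11.2 / 3.25
Ne = 3.4

3.4 Ne


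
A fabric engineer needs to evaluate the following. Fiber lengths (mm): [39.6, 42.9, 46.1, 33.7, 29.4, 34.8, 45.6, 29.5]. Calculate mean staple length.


Formula: Mean = sum of lengths / count
Sum = 39.6 + 42.9 + 46.1 + 33.7 + 29.4 + 34.8 + 45.6 + 29.5
Sum = 301.6 mm
Mean = 301.6 / 8 = 37.70 mm

37.70 mm


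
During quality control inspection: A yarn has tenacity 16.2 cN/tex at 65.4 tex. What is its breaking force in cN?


Formula: Breaking force = Tenacity * Linear density
F = 16.2 cN/tex * 65.4 tex
F = 1059.48 cN

1059.48 cN


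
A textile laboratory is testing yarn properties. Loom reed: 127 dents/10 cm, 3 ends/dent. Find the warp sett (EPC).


Formula: EPC = (dents per 10 cm * ends per dent) / 10
Step 1: Total ends per 10 cm = 127 * 3 = 381
Step 2: EPC = 381 / 10 = 38.1 ends/cm

38.1 ends/cm


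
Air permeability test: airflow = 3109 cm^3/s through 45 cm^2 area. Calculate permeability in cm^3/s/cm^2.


Formula: Air Permeability = Airflow / Test Area
AP = 3109 cm^3/s / 45 cm^2
AP = 69.1 cm^3/s/cm^2

69.1 cm^3/s/cm^2


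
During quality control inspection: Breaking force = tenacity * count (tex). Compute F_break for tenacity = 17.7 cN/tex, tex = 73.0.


Formula: Breaking force = Tenacity * Linear density
F = 17.7 cN/tex * 73.0 tex
F = 1292.10 cN

1292.10 cN


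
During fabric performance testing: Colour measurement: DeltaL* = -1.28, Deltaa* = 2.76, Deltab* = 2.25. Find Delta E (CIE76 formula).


Formula: Delta E = sqrt(dL*^2 + da*^2 + db*^2)
Step 1: dL*^2 = (-1.28)^2 = 1.6384
Step 2: da*^2 = 2.76^2 = 7.6176
Step 3: db*^2 = 2.25^2 = 5.0625
Step 4: Sum = 1.6384 + 7.6176 + 5.0625 = 14.3185
Step 5: Delta E = sqrt(14.3185) = 3.78

3.78 Delta E


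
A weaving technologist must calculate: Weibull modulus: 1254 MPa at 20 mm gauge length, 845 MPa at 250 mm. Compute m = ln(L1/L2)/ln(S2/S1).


Formula: m = ln(L1/L2) / ln(S2/S1)
Step 1: ln(L1/L2) = ln(20/250) = -2.52573
Step 2: S2/S1 = 845/1254 = 0.67384
Step 3: ln(S2/S1) = ln(0.67384) = -0.39476
Step 4: m = -2.52573 / -0.39476 = 6.40

6.40 (Weibull m)


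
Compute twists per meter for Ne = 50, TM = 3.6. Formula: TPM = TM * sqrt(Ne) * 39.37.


Formula: TPM = TM * sqrt(Ne) * 39.37
Step 1: sqrt(Ne) = sqrt(50) = 7.0711
Step 2: TM * sqrt(Ne) = 3.6 * 7.0711 = 25.456
Step 3: TPM = 25.456 * 39.37 = 1002 twists/m

1002 twists/m


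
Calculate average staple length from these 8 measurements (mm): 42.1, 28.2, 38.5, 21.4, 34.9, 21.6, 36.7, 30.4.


Formula: Mean = sum of lengths / count
Sum = 42.1 + 28.2 + 38.5 + 21.4 + 34.9 + 21.6 + 36.7 + 30.4
Sum = 253.8 mm
Mean = 253.8 / 8 = 31.73 mm

31.73 mm


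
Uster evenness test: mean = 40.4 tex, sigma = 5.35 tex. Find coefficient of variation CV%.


Formula: CV% = (standard deviation / mean) * 100
Step 1: Ratio = 5.35 / 40.4 = 0.132426
Step 2: CV% = 0.132426 * 100 = 13.2426% ≈ 13.2%

13.2%


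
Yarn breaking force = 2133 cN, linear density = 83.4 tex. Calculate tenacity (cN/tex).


Formula: Tenacity = Breaking force / Linear density
Tenacity = 2133 cN / 83.4 tex
Tenacity = 25.58 cN/tex

25.58 cN/tex


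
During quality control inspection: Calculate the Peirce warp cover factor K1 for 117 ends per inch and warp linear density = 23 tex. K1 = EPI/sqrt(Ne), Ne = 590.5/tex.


Formula: K1 = EPI / sqrt(Ne), with Ne = 590.5 / tex_warp
Step 1: Ne = 590.5 / 23 = 25.674
Step 2: sqrt(Ne) = sqrt(25.674) = 5.067
Step 3: K1 = 117 / 5.067 = 23.1

23.1


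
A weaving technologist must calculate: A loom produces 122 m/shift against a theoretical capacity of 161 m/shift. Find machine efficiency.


Formula: Efficiency% = (Actual output / Theoretical output) * 100
Efficiency% = (122 / 161) * 100
Efficiency% = 0.757764 * 100 = 75.7764% ≈ 75.8%

75.8%


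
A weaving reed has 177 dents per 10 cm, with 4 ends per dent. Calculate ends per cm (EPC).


Formula: EPC = (dents per 10 cm * ends per dent) / 10
Step 1: Total ends per 10 cm = 177 * 4 = 708
Step 2: EPC = 708 / 10 = 70.8 ends/cm

70.8 ends/cm


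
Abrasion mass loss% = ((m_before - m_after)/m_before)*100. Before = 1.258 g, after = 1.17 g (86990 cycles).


Formula: Mass loss% = ((m_before - m_after) / m_before) * 100
Step 1: Mass loss = 1.258 - 1.17 = 0.088 g
Step 2: Ratio = 0.088 / 1.258 = 0.0699523
Step 3: Mass loss% = 0.0699523 * 100 = 6.99523% ≈ 7.00%

7.00%


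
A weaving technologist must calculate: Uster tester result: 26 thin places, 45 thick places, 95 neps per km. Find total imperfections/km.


Formula: Total = thin places + thick places + neps
Total = 26 + 45 + 95
Total = 166 imperfections/km

166 imperfections/km


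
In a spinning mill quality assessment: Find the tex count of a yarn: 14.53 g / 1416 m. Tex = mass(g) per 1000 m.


Formula: Tex = (mass_g / length_m) * 1000
Substituting: Tex = (14.53 / 1416) * 1000
Intermediate: 14.53 / 1416 = 0.0102613 g/m
Tex = 0.0102613 * 1000 = 10.26 tex

10.26 tex


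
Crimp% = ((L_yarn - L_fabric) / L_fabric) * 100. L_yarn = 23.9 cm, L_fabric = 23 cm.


Formula: Crimp% = ((L_yarn - L_fabric) / L_fabric) * 100
Step 1: Extension = 23.9 - 23 = 0.9 cm
Step 2: Crimp% = (0.9 / 23) * 100
Step 3: Crimp% = 0.03913 * 100 = 3.913% ≈ 3.9%

3.9%


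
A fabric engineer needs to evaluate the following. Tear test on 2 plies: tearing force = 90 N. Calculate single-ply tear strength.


Formula: Per-ply strength = Total force / Number of plies
Per-ply = 90 N / 2
Per-ply = 45 N

45 N


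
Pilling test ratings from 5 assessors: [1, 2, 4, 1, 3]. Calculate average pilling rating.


Formula: Mean = sum / count
Sum = 1 + 2 + 4 + 1 + 3 = 11
Mean = 11 / 5 = 2.2

2.2


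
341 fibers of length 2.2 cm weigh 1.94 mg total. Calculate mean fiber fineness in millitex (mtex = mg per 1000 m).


Formula: fineness (mtex) = mass (mg) / total length (km) = (mass_mg / total_length_m) * 1000
Step 1: Convert fiber length: 2.2 cm = 0.022 m
Step 2: Total fiber length = 341 * 0.022 = 7.502 m
Step 3: Linear density = 1.94 mg / 7.502 m = 0.2586 mg/m
Step 4: fineness = 0.2586 * 1000 = 258.6 mtex

258.6 mtex


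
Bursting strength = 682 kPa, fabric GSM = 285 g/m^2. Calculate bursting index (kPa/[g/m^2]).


Formula: Bursting Index = Bursting Strength / Fabric GSM
BI = 682 kPa / 285 g/m^2
BI = 2.393 kPa/(g/m^2)

2.393 kPa/(g/m^2)


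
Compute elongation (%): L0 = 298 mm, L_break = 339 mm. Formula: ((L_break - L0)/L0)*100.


Formula: Elongation (%) = ((L_break - L0) / L0) * 100
Step 1: Extension = 339 - 298 = 41 mm
Step 2: Elongation = (41 / 298) * 100
Step 3: Elongation = 0.137584 * 100 = 13.7584% ≈ 13.8%

13.8%


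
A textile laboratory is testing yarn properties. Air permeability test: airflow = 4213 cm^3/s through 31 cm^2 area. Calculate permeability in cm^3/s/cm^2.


Formula: Air Permeability = Airflow / Test Area
AP = 4213 cm^3/s / 31 cm^2
AP = 135.9 cm^3/s/cm^2

135.9 cm^3/s/cm^2


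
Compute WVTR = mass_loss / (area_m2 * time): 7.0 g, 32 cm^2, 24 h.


Formula: WVTR = mass_loss / (area * time)
Step 1: Convert area: 32 cm^2 = 0.0032 m^2
Step 2: WVTR = 7.0 g / (0.0032 m^2 * 24 h)
Step 3: WVTR = 7.0 / 0.0768 = 91.1 g/m^2/h

91.1 g/m^2/h


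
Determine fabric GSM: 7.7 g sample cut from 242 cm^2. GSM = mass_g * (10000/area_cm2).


Formula: GSM = mass_g / area_m2
Step 1: Convert area: 242 cm^2 = 242 / 10000 = 0.0242 m^2
Step 2: GSM = 7.7 g / 0.0242 m^2 = 318.2 g/m^2

318.2 g/m^2


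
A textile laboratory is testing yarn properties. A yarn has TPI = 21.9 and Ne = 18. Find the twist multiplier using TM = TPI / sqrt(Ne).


Formula: TM = TPI / sqrt(Ne)
Step 1: sqrt(Ne) = sqrt(18) = 4.2426
Step 2: TM = 21.9 / 4.2426 = 5.16

5.16 TM


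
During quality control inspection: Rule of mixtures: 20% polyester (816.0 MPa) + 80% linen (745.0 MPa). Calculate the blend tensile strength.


Formula: Blend property = (fraction_A * property_A) + (fraction_B * property_B)
Step 1: Contribution A = 20/100 * 816.0 MPa = 163.2 MPa
Step 2: Contribution B = 80/100 * 745.0 MPa = 596.0 MPa
Step 3: Blend tensile strength = 163.2 + 596.0 = 759.2 MPa

759.2 MPa


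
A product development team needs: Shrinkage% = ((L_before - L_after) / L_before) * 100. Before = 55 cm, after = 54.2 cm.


Formula: Shrinkage% = ((L_before - L_after) / L_before) * 100
Step 1: Shrinkage = 55 - 54.2 = 0.8 cm
Step 2: Shrinkage% = (0.8 / 55) * 100
Step 3: Shrinkage% = 0.014545 * 100 = 1.4545% ≈ 1.5%

1.5%


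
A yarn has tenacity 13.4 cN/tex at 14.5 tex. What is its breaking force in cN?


Formula: Breaking force = Tenacity * Linear density
F = 13.4 cN/tex * 14.5 tex
F = 194.30 cN

194.30 cN


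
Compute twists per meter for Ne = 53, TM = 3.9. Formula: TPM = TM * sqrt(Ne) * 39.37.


Formula: TPM = TM * sqrt(Ne) * 39.37
Step 1: sqrt(Ne) = sqrt(53) = 7.2801
Step 2: TM * sqrt(Ne) = 3.9 * 7.2801 = 28.3924
Step 3: TPM = 28.3924 * 39.37 = 1118 twists/m

1118 twists/m


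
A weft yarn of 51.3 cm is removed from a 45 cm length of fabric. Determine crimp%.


Formula: Crimp% = ((L_yarn - L_fabric) / L_fabric) * 100
Step 1: Extension = 51.3 - 45 = 6.3 cm
Step 2: Crimp% = (6.3 / 45) * 100
Step 3: Crimp% = 0.14 * 100 = 14.0%

14.0%


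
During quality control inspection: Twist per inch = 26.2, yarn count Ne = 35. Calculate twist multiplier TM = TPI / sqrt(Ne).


Formula: TM = TPI / sqrt(Ne)
Step 1: sqrt(Ne) = sqrt(35) = 5.9161
Step 2: TM = 26.2 / 5.9161 = 4.43

4.43 TM


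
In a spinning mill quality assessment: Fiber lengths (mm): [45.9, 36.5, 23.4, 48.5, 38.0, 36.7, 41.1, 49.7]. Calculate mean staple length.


Formula: Mean = sum of lengths / count
Sum = 45.9 + 36.5 + 23.4 + 48.5 + 38.0 + 36.7 + 41.1 + 49.7
Sum = 319.8 mm
Mean = 319.8 / 8 = 39.98 mm

39.98 mm


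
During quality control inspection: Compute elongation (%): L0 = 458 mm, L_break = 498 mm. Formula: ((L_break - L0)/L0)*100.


Formula: Elongation (%) = ((L_break - L0) / L0) * 100
Step 1: Extension = 498 - 458 = 40 mm
Step 2: Elongation = (40 / 458) * 100
Step 3: Elongation = 0.087336 * 100 = 8.7336% ≈ 8.7%

8.7%


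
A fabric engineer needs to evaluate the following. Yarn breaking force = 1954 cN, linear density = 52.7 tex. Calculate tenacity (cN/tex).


Formula: Tenacity = Breaking force / Linear density
Tenacity = 1954 cN / 52.7 tex
Tenacity = 37.08 cN/tex

37.08 cN/tex


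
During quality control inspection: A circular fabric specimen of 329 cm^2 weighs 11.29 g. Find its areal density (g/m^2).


Formula: GSM = mass_g / area_m2
Step 1: Convert area: 329 cm^2 = 329 / 10000 = 0.0329 m^2
Step 2: GSM = 11.29 g / 0.0329 m^2 = 343.2 g/m^2

343.2 g/m^2


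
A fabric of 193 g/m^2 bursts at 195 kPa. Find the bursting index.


Formula: Bursting Index = Bursting Strength / Fabric GSM
BI = 195 kPa / 193 g/m^2
BI = 1.010 kPa/(g/m^2)

1.010 kPa/(g/m^2)


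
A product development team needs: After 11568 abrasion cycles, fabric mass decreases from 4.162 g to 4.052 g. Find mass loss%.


Formula: Mass loss% = ((m_before - m_after) / m_before) * 100
Step 1: Mass loss = 4.162 - 4.052 = 0.11 g
Step 2: Ratio = 0.11 / 4.162 = 0.0264296
Step 3: Mass loss% = 0.0264296 * 100 = 2.64296% ≈ 2.64%

2.64%


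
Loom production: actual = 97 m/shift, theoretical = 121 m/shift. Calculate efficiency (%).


Formula: Efficiency% = (Actual output / Theoretical output) * 100
Efficiency% = (97 / 121) * 100
Efficiency% = 0.801653 * 100 = 80.1653% ≈ 80.2%

80.2%


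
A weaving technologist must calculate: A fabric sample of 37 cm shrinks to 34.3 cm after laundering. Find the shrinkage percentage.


Formula: Shrinkage% = ((L_before - L_after) / L_before) * 100
Step 1: Shrinkage = 37 - 34.3 = 2.7 cm
Step 2: Shrinkage% = (2.7 / 37) * 100
Step 3: Shrinkage% = 0.072973 * 100 = 7.2973% ≈ 7.3%

7.3%


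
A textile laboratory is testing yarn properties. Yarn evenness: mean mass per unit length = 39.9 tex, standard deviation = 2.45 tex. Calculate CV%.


Formula: CV% = (standard deviation / mean) * 100
Step 1: Ratio = 2.45 / 39.9 = 0.061404
Step 2: CV% = 0.061404 * 100 = 6.1404% ≈ 6.1%

6.1%


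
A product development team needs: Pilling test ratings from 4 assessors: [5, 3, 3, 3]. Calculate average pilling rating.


Formula: Mean = sum / count
Sum = 5 + 3 + 3 + 3 = 14
Mean = 14 / 4 = 3.5

3.5


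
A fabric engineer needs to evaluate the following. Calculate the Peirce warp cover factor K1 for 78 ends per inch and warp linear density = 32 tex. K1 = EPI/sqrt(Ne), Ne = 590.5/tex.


Formula: K1 = EPI / sqrt(Ne), with Ne = 590.5 / tex_warp
Step 1: Ne = 590.5 / 32 = 18.453
Step 2: sqrt(Ne) = sqrt(18.453) = 4.2957
Step 3: K1 = 78 / 4.2957 = 18.2

18.2


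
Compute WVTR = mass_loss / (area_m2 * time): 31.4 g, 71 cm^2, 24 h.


Formula: WVTR = mass_loss / (area * time)
Step 1: Convert area: 71 cm^2 = 0.0071 m^2
Step 2: WVTR = 31.4 g / (0.0071 m^2 * 24 h)
Step 3: WVTR = 31.4 / 0.1704 = 184.3 g/m^2/h

184.3 g/m^2/h


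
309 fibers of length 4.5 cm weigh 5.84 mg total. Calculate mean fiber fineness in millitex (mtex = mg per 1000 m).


Formula: fineness (mtex) = mass (mg) / total length (km) = (mass_mg / total_length_m) * 1000
Step 1: Convert fiber length: 4.5 cm = 0.045 m
Step 2: Total fiber length = 309 * 0.045 = 13.905 m
Step 3: Linear density = 5.84 mg / 13.905 m = 0.4200 mg/m
Step 4: fineness = 0.4200 * 1000 = 420.0 mtex

420.0 mtex


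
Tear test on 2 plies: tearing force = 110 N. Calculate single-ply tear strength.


Formula: Per-ply strength = Total force / Number of plies
Per-ply = 110 N / 2
Per-ply = 55 N

55 N


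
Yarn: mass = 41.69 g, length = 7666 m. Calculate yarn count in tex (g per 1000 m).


Formula: Tex = (mass_g / length_m) * 1000
Substituting: Tex = (41.69 / 7666) * 1000
Intermediate: 41.69 / 7666 = 0.0054383 g/m
Tex = 0.0054383 * 1000 = 5.44 tex

5.44 tex


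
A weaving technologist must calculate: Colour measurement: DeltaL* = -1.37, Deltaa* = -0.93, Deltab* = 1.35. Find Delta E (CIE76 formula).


Formula: Delta E = sqrt(dL*^2 + da*^2 + db*^2)
Step 1: dL*^2 = (-1.37)^2 = 1.8769
Step 2: da*^2 = (-0.93)^2 = 0.8649
Step 3: db*^2 = 1.35^2 = 1.8225
Step 4: Sum = 1.8769 + 0.8649 + 1.8225 = 4.5643
Step 5: Delta E = sqrt(4.5643) = 2.14

2.14 Delta E


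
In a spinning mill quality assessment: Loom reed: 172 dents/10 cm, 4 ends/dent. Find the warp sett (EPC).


Formula: EPC = (dents per 10 cm * ends per dent) / 10
Step 1: Total ends per 10 cm = 172 * 4 = 688
Step 2: EPC = 688 / 10 = 68.8 ends/cm

68.8 ends/cm


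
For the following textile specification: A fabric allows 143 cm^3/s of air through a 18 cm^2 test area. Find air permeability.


Formula: Air Permeability = Airflow / Test Area
AP = 143 cm^3/s / 18 cm^2
AP = 7.9 cm^3/s/cm^2

7.9 cm^3/s/cm^2


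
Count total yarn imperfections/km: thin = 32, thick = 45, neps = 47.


Formula: Total = thin places + thick places + neps
Total = 32 + 45 + 47
Total = 124 imperfections/km

124 imperfections/km


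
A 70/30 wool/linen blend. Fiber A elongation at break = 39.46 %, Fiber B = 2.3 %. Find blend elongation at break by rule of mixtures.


Formula: Blend property = (fraction_A * property_A) + (fraction_B * property_B)
Step 1: Contribution A = 70/100 * 39.46 % = 27.622 %
Step 2: Contribution B = 30/100 * 2.3 % = 0.69 %
Step 3: Blend elongation at break = 27.622 + 0.69 = 28.312 %

28.312 %
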